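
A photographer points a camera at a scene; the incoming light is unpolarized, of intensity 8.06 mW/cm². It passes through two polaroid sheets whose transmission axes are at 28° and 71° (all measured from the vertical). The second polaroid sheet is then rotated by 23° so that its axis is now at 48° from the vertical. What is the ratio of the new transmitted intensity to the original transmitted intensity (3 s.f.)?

I_new/I_old ≈ 1.65

Before rotation:
Unpolarized light through the first polarizer → I₁ = ½ I₀, now polarized at 28°.
I₂ = I₁ cos²(71° − 28°) = 0.5 I₀ · cos²(43°) = 0.2674 I₀.
After rotation:
Unpolarized light through the first polarizer → I₁ = ½ I₀, now polarized at 28°.
I₂ = I₁ cos²(48° − 28°) = 0.5 I₀ · cos²(20°) = 0.4415 I₀.
Ratio = 0.4415 / 0.2674 = 1.651.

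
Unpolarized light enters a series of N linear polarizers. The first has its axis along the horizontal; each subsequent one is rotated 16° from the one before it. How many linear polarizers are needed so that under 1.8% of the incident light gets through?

First polarizer halves the unpolarized light: factor 1/2.
Each further stage multiplies by cos²(16°) = 0.924.
After N polarizers: T = 0.5·0.924^(N−1). Require T < 0.018 ⇒ N−1 > ln(0.018/0.5)/ln(0.924) = 42.07, so N−1 ≥ 43 and N = 44.
Check: N=44 gives T = 0.01672 < 0.018; N=43 gives T = 0.0181.

N = 44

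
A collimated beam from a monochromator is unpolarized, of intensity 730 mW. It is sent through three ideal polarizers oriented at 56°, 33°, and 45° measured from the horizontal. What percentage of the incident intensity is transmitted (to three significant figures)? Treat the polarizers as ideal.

≈ 40.5%

Unpolarized light through the first polarizer → I₁ = 730 mW/2 = 365 mW, polarized at 56°.
I₂ = I₁ · cos²(23°) = 365 · 0.8473 = 309.3 mW.
I₃ = I₂ · cos²(12°) = 309.3 · 0.9568 = 295.9 mW.
That is 40.54% of the incident intensity.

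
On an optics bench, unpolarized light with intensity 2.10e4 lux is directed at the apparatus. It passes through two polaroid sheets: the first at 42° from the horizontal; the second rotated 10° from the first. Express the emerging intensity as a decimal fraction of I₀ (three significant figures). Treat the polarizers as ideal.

I/I₀ ≈ 0.485

Unpolarized light through the first polarizer → I₁ = 2.10e4 lux/2 = 1.05e+04 lux, polarized at 42°.
I₂ = I₁ · cos²(10°) = 1.05e+04 · 0.9698 = 1.018e+04 lux.
Transmitted fraction = 0.4849.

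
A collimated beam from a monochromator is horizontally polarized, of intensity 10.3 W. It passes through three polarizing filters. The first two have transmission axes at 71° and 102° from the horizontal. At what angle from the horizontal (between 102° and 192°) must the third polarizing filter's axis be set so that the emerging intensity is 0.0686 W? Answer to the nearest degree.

I₁ = I₀ cos²(71° − 0°) = I₀ cos²(71°) = 0.106 I₀.
I₂ = I₁ cos²(102° − 71°) = 0.106 I₀ · cos²(31°) = 0.07788 I₀.
Target fraction: 0.0686 / 10.3 W = 0.00666 of I₀.
Need I₃/I₀ = 0.00666, so cos²(θ − 102°) = 0.00666 / 0.07788 = 0.08552.
θ − 102° = arccos(√0.08552) = 73.0°, giving θ ≈ 102 + 73.0 = 175.0°.

θ ≈ 175°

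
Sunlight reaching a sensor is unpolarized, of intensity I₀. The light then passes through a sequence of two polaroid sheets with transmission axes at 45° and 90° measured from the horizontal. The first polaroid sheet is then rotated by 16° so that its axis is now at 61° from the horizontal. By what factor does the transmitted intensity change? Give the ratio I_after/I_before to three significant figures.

Before rotation:
Unpolarized light through the first polarizer → I₁ = ½ I₀, now polarized at 45°.
I₂ = I₁ cos²(90° − 45°) = 0.5 I₀ · cos²(45°) = 0.25 I₀.
After rotation:
Unpolarized light through the first polarizer → I₁ = ½ I₀, now polarized at 61°.
I₂ = I₁ cos²(90° − 61°) = 0.5 I₀ · cos²(29°) = 0.3825 I₀.
Ratio = 0.3825 / 0.25 = 1.53.

I_new/I_old ≈ 1.53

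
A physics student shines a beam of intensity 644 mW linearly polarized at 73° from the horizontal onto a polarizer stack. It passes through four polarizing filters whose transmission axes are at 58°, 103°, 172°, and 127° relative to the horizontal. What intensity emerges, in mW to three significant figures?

I ≈ 19.3 mW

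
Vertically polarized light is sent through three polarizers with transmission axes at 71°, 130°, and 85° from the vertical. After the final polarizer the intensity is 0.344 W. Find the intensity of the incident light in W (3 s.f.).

I₀ ≈ 24.5 W

I₁ = I₀ cos²(71° − 0°) = I₀ cos²(71°) = 0.106 I₀.
I₂ = I₁ cos²(130° − 71°) = 0.106 I₀ · cos²(59°) = 0.02812 I₀.
I₃ = I₂ cos²(85° − 130°) = 0.02812 I₀ · cos²(45°) = 0.01406 I₀.
So 0.344 W = 0.01406 I₀, giving I₀ = 0.344/0.01406 = 24.47 W.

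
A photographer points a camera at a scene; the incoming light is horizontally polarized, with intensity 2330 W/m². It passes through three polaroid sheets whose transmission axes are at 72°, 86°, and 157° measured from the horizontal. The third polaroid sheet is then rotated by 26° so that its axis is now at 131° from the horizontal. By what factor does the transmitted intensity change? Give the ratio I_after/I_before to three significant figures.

Before rotation:
I₁ = I₀ cos²(72° − 0°) = I₀ cos²(72°) = 0.09549 I₀.
I₂ = I₁ cos²(86° − 72°) = 0.09549 I₀ · cos²(14°) = 0.0899 I₀.
I₃ = I₂ cos²(157° − 86°) = 0.0899 I₀ · cos²(71°) = 0.009529 I₀.
After rotation:
I₁ = I₀ cos²(72° − 0°) = I₀ cos²(72°) = 0.09549 I₀.
I₂ = I₁ cos²(86° − 72°) = 0.09549 I₀ · cos²(14°) = 0.0899 I₀.
I₃ = I₂ cos²(131° − 86°) = 0.0899 I₀ · cos²(45°) = 0.04495 I₀.
Ratio = 0.04495 / 0.009529 = 4.717.

I_new/I_old ≈ 4.72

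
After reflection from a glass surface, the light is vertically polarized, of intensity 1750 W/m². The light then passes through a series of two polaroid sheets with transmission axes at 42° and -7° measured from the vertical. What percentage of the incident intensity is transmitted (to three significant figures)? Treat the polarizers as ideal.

≈ 23.8%

By Malus's law, I₁ = 1750 W/m² · cos²(42°) = 966.5 W/m².
I₂ = I₁ · cos²(49°) = 966.5 · 0.4304 = 416 W/m².
That is 23.77% of the incident intensity.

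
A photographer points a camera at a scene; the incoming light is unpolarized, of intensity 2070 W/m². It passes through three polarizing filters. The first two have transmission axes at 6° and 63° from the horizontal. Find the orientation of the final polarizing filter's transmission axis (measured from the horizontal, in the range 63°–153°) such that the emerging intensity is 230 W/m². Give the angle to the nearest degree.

Unpolarized light through the first polarizer → I₁ = ½ I₀, now polarized at 6°.
I₂ = I₁ cos²(63° − 6°) = 0.5 I₀ · cos²(57°) = 0.1483 I₀.
Target fraction: 230 / 2070 W/m² = 0.1111 of I₀.
Need I₃/I₀ = 0.1111, so cos²(θ − 63°) = 0.1111 / 0.1483 = 0.7492.
θ − 63° = arccos(√0.7492) = 30.1°, giving θ ≈ 63 + 30.1 = 93.1°.

θ ≈ 93°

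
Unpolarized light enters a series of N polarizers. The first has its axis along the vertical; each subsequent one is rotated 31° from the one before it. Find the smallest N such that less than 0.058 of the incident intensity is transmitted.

N = 8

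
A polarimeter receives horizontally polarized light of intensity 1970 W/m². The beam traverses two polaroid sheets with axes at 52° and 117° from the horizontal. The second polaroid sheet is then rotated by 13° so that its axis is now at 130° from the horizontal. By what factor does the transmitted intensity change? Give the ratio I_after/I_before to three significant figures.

I_new/I_old ≈ 0.242

Before rotation:
I₁ = I₀ cos²(52° − 0°) = I₀ cos²(52°) = 0.379 I₀.
I₂ = I₁ cos²(117° − 52°) = 0.379 I₀ · cos²(65°) = 0.0677 I₀.
After rotation:
I₁ = I₀ cos²(52° − 0°) = I₀ cos²(52°) = 0.379 I₀.
I₂ = I₁ cos²(130° − 52°) = 0.379 I₀ · cos²(78°) = 0.01638 I₀.
Ratio = 0.01638 / 0.0677 = 0.242.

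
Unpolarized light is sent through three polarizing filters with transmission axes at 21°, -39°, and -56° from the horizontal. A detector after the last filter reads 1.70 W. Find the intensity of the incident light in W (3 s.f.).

I₀ ≈ 14.9 W

Unpolarized light through the first polarizer → I₁ = ½ I₀, now polarized at 21°.
I₂ = I₁ cos²(-39° − 21°) = 0.5 I₀ · cos²(60°) = 0.125 I₀.
I₃ = I₂ cos²(-56° + 39°) = 0.125 I₀ · cos²(17°) = 0.1143 I₀.
So 1.70 W = 0.1143 I₀, giving I₀ = 1.70/0.1143 = 14.87 W.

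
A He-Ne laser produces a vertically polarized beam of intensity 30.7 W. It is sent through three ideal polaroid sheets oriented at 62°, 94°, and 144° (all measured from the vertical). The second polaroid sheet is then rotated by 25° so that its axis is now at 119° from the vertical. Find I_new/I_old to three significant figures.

Before rotation:
I₁ = I₀ cos²(62° − 0°) = I₀ cos²(62°) = 0.2204 I₀.
I₂ = I₁ cos²(94° − 62°) = 0.2204 I₀ · cos²(32°) = 0.1585 I₀.
I₃ = I₂ cos²(144° − 94°) = 0.1585 I₀ · cos²(50°) = 0.06549 I₀.
After rotation:
I₁ = I₀ cos²(62° − 0°) = I₀ cos²(62°) = 0.2204 I₀.
I₂ = I₁ cos²(119° − 62°) = 0.2204 I₀ · cos²(57°) = 0.06538 I₀.
I₃ = I₂ cos²(144° − 119°) = 0.06538 I₀ · cos²(25°) = 0.0537 I₀.
Ratio = 0.0537 / 0.06549 = 0.82.

I_new/I_old ≈ 0.820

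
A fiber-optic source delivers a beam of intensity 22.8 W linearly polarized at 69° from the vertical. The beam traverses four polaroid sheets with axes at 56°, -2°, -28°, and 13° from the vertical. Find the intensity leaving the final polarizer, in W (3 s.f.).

I ≈ 2.80 W

I₁ = 22.8 W · cos²(13°) = 21.65 W.
I₂ = I₁ · cos²(58°) = 21.65 · 0.2808 = 6.079 W.
I₃ = I₂ · cos²(26°) = 6.079 · 0.8078 = 4.91 W.
I₄ = I₃ · cos²(41°) = 4.91 · 0.5696 = 2.797 W.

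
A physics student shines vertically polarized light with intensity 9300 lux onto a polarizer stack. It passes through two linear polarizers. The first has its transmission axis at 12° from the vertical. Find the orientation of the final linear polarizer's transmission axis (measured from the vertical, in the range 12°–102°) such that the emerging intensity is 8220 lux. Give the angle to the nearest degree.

θ ≈ 28°

I₁ = I₀ cos²(12° − 0°) = I₀ cos²(12°) = 0.9568 I₀.
Target fraction: 8220 / 9300 lux = 0.8839 of I₀.
Need I₂/I₀ = 0.8839, so cos²(θ − 12°) = 0.8839 / 0.9568 = 0.9238.
θ − 12° = arccos(√0.9238) = 16.0°, giving θ ≈ 12 + 16.0 = 28.0°.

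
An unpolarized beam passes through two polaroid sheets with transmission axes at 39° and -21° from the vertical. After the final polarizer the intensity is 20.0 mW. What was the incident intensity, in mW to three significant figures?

Unpolarized light through the first polarizer → I₁ = ½ I₀, now polarized at 39°.
I₂ = I₁ cos²(-21° − 39°) = 0.5 I₀ · cos²(60°) = 0.125 I₀.
So 20.0 mW = 0.125 I₀, giving I₀ = 20.0/0.125 = 160 mW.

I₀ ≈ 160 mW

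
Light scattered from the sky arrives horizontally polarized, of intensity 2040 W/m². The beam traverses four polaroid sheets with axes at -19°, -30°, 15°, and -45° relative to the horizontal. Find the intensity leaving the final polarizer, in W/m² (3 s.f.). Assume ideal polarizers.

By Malus's law, I₁ = 2040 W/m² · cos²(19°) = 1824 W/m².
I₂ = I₁ · cos²(11°) = 1824 · 0.9636 = 1757 W/m².
I₃ = I₂ · cos²(45°) = 1757 · 0.5 = 878.7 W/m².
I₄ = I₃ · cos²(60°) = 878.7 · 0.25 = 219.7 W/m².

I ≈ 220 W/m²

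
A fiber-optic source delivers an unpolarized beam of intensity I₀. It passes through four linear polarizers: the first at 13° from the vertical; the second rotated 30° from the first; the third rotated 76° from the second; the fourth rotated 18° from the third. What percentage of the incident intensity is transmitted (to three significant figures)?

≈ 1.99%

Unpolarized light through the first polarizer → I₁ = ½ I₀, now polarized at 13°.
I₂ = I₁ cos²(30°) = 0.5 · 0.75 I₀ = 0.375 I₀.
I₃ = I₂ cos²(76°) = 0.375 · 0.05853 I₀ = 0.02195 I₀.
I₄ = I₃ cos²(18°) = 0.02195 · 0.9045 I₀ = 0.01985 I₀.
That is 1.985% of the incident intensity.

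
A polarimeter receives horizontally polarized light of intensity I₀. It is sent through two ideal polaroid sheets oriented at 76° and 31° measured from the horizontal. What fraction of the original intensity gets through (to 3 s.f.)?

I₁ = I₀ cos²(76° − 0°) = I₀ cos²(76°) = 0.05853 I₀.
I₂ = I₁ cos²(31° − 76°) = 0.05853 I₀ · cos²(45°) = 0.02926 I₀.
Transmitted fraction = 0.02926.

≈ 0.0293 I₀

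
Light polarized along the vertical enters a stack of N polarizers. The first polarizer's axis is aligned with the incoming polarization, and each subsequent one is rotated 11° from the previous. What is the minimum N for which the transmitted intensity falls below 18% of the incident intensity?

First polarizer is aligned with the polarization: full transmission.
Each further stage multiplies by cos²(11°) = 0.9636.
After N polarizers: T = 0.9636^(N−1). Require T < 0.18 ⇒ N−1 > ln(0.18)/ln(0.9636) = 46.24, so N−1 ≥ 47 and N = 48.
Check: N=48 gives T = 0.175 < 0.18; N=47 gives T = 0.1816.

N = 48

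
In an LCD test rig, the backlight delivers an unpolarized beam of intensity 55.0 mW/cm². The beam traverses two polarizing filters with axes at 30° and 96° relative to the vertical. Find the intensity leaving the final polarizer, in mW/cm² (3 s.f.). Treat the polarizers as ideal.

Unpolarized light through the first polarizer → I₁ = 55.0 mW/cm²/2 = 27.5 mW/cm², polarized at 30°.
I₂ = I₁ · cos²(66°) = 27.5 · 0.1654 = 4.549 mW/cm².

I ≈ 4.55 mW/cm²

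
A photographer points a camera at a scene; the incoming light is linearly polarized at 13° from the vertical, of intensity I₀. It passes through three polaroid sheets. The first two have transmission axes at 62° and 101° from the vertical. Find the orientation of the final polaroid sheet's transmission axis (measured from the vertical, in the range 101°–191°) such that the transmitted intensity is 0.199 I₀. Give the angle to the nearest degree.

By Malus's law, I₁ = I₀ cos²(62° − 13°) = I₀ cos²(49°) = 0.4304 I₀.
I₂ = I₁ cos²(101° − 62°) = 0.4304 I₀ · cos²(39°) = 0.26 I₀.
Need I₃/I₀ = 0.199, so cos²(θ − 101°) = 0.199 / 0.26 = 0.7655.
θ − 101° = arccos(√0.7655) = 29.0°, giving θ ≈ 101 + 29.0 = 130.0°.

θ ≈ 130°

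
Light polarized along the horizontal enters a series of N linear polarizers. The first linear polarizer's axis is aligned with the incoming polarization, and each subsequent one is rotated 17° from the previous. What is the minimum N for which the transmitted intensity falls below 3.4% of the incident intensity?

First polarizer is aligned with the polarization: full transmission.
Each further stage multiplies by cos²(17°) = 0.9145.
After N polarizers: T = 0.9145^(N−1). Require T < 0.034 ⇒ N−1 > ln(0.034)/ln(0.9145) = 37.84, so N−1 ≥ 38 and N = 39.
Check: N=39 gives T = 0.03352 < 0.034; N=38 gives T = 0.03665.

N = 39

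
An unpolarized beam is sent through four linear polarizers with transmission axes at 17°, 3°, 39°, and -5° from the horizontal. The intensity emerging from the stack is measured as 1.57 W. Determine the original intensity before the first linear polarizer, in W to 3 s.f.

Unpolarized light through the first polarizer → I₁ = ½ I₀, now polarized at 17°.
I₂ = I₁ cos²(3° − 17°) = 0.5 I₀ · cos²(14°) = 0.4707 I₀.
I₃ = I₂ cos²(39° − 3°) = 0.4707 I₀ · cos²(36°) = 0.3081 I₀.
I₄ = I₃ cos²(-5° − 39°) = 0.3081 I₀ · cos²(44°) = 0.1594 I₀.
So 1.57 W = 0.1594 I₀, giving I₀ = 1.57/0.1594 = 9.848 W.

I₀ ≈ 9.85 W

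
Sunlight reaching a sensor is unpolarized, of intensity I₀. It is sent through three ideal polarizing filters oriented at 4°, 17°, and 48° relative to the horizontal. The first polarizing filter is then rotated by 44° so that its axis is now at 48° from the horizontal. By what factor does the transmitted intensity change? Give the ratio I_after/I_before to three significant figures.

Before rotation:
Unpolarized light through the first polarizer → I₁ = ½ I₀, now polarized at 4°.
I₂ = I₁ cos²(17° − 4°) = 0.5 I₀ · cos²(13°) = 0.4747 I₀.
I₃ = I₂ cos²(48° − 17°) = 0.4747 I₀ · cos²(31°) = 0.3488 I₀.
After rotation:
Unpolarized light through the first polarizer → I₁ = ½ I₀, now polarized at 48°.
I₂ = I₁ cos²(17° − 48°) = 0.5 I₀ · cos²(31°) = 0.3674 I₀.
I₃ = I₂ cos²(48° − 17°) = 0.3674 I₀ · cos²(31°) = 0.2699 I₀.
Ratio = 0.2699 / 0.3488 = 0.7739.

I_new/I_old ≈ 0.774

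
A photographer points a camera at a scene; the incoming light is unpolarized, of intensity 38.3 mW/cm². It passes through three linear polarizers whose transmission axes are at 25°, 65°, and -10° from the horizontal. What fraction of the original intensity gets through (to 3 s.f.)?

Unpolarized light through the first polarizer → I₁ = 38.3 mW/cm²/2 = 19.15 mW/cm², polarized at 25°.
I₂ = I₁ · cos²(40°) = 19.15 · 0.5868 = 11.24 mW/cm².
I₃ = I₂ · cos²(75°) = 11.24 · 0.06699 = 0.7528 mW/cm².
Transmitted fraction = 0.01965.

I/I₀ ≈ 0.0197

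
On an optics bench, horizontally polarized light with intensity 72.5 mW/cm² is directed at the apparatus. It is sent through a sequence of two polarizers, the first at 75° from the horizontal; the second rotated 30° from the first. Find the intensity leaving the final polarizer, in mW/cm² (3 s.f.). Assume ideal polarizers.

I₁ = 72.5 mW/cm² · cos²(75°) = 4.857 mW/cm².
I₂ = I₁ · cos²(30°) = 4.857 · 0.75 = 3.642 mW/cm².

I ≈ 3.64 mW/cm²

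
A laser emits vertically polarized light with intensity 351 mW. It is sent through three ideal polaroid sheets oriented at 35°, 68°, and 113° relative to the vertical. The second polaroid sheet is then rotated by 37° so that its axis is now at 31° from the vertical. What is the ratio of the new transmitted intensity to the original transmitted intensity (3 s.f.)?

I_new/I_old ≈ 0.0548

Before rotation:
I₁ = I₀ cos²(35° − 0°) = I₀ cos²(35°) = 0.671 I₀.
I₂ = I₁ cos²(68° − 35°) = 0.671 I₀ · cos²(33°) = 0.472 I₀.
I₃ = I₂ cos²(113° − 68°) = 0.472 I₀ · cos²(45°) = 0.236 I₀.
After rotation:
I₁ = I₀ cos²(35° − 0°) = I₀ cos²(35°) = 0.671 I₀.
I₂ = I₁ cos²(31° − 35°) = 0.671 I₀ · cos²(4°) = 0.6677 I₀.
I₃ = I₂ cos²(113° − 31°) = 0.6677 I₀ · cos²(82°) = 0.01293 I₀.
Ratio = 0.01293 / 0.236 = 0.05481.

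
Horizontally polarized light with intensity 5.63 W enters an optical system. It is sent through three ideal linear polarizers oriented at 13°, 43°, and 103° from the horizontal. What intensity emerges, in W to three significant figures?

I₁ = 5.63 W · cos²(13°) = 5.345 W.
I₂ = I₁ · cos²(30°) = 5.345 · 0.75 = 4.009 W.
I₃ = I₂ · cos²(60°) = 4.009 · 0.25 = 1.002 W.

I ≈ 1.00 W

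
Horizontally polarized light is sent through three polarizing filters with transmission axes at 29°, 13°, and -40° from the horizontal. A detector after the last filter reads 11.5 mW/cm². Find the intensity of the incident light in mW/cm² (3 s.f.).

By Malus's law, I₁ = I₀ cos²(29° − 0°) = I₀ cos²(29°) = 0.765 I₀.
I₂ = I₁ cos²(13° − 29°) = 0.765 I₀ · cos²(16°) = 0.7068 I₀.
I₃ = I₂ cos²(-40° − 13°) = 0.7068 I₀ · cos²(53°) = 0.256 I₀.
So 11.5 mW/cm² = 0.256 I₀, giving I₀ = 11.5/0.256 = 44.92 mW/cm².

I₀ ≈ 44.9 mW/cm²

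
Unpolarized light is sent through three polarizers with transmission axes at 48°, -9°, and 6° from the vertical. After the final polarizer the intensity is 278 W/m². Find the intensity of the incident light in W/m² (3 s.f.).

I₀ ≈ 2010 W/m²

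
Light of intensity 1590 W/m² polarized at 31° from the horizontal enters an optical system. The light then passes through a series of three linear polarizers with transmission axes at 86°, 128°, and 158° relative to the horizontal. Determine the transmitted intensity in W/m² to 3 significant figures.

By Malus's law, I₁ = 1590 W/m² · cos²(55°) = 523.1 W/m².
I₂ = I₁ · cos²(42°) = 523.1 · 0.5523 = 288.9 W/m².
I₃ = I₂ · cos²(30°) = 288.9 · 0.75 = 216.7 W/m².

I ≈ 217 W/m²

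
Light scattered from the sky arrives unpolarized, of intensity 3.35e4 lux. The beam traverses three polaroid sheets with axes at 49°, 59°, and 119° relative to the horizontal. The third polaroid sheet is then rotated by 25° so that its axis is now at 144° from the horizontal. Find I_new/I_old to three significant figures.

I_new/I_old ≈ 0.0304

Before rotation:
Unpolarized light through the first polarizer → I₁ = ½ I₀, now polarized at 49°.
I₂ = I₁ cos²(59° − 49°) = 0.5 I₀ · cos²(10°) = 0.4849 I₀.
I₃ = I₂ cos²(119° − 59°) = 0.4849 I₀ · cos²(60°) = 0.1212 I₀.
After rotation:
Unpolarized light through the first polarizer → I₁ = ½ I₀, now polarized at 49°.
I₂ = I₁ cos²(59° − 49°) = 0.5 I₀ · cos²(10°) = 0.4849 I₀.
I₃ = I₂ cos²(144° − 59°) = 0.4849 I₀ · cos²(85°) = 0.003684 I₀.
Ratio = 0.003684 / 0.1212 = 0.03038.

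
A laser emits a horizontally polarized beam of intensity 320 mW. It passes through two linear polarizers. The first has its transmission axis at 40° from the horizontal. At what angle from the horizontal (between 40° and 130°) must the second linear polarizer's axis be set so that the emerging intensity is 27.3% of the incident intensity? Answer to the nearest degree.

I₁ = I₀ cos²(40° − 0°) = I₀ cos²(40°) = 0.5868 I₀.
Need I₂/I₀ = 0.273, so cos²(θ − 40°) = 0.273 / 0.5868 = 0.4652.
θ − 40° = arccos(√0.4652) = 47.0°, giving θ ≈ 40 + 47.0 = 87.0°.

θ ≈ 87°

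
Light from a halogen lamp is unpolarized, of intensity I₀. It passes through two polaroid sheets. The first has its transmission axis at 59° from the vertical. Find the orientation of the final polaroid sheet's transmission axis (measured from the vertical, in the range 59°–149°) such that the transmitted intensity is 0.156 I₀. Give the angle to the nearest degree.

Unpolarized light through the first polarizer → I₁ = ½ I₀, now polarized at 59°.
Need I₂/I₀ = 0.156, so cos²(θ − 59°) = 0.156 / 0.5 = 0.312.
θ − 59° = arccos(√0.312) = 56.0°, giving θ ≈ 59 + 56.0 = 115.0°.

θ ≈ 115°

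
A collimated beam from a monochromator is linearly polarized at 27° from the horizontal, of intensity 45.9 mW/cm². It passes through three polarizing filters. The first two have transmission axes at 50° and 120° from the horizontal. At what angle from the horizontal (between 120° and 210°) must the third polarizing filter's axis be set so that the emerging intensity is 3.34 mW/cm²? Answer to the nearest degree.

θ ≈ 151°

By Malus's law, I₁ = I₀ cos²(50° − 27°) = I₀ cos²(23°) = 0.8473 I₀.
I₂ = I₁ cos²(120° − 50°) = 0.8473 I₀ · cos²(70°) = 0.09912 I₀.
Target fraction: 3.34 / 45.9 mW/cm² = 0.07277 of I₀.
Need I₃/I₀ = 0.07277, so cos²(θ − 120°) = 0.07277 / 0.09912 = 0.7341.
θ − 120° = arccos(√0.7341) = 31.0°, giving θ ≈ 120 + 31.0 = 151.0°.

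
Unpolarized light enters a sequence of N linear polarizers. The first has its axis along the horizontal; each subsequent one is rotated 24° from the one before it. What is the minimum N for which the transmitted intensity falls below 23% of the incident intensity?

First polarizer halves the unpolarized light: factor 1/2.
Each further stage multiplies by cos²(24°) = 0.8346.
After N polarizers: T = 0.5·0.8346^(N−1). Require T < 0.23 ⇒ N−1 > ln(0.23/0.5)/ln(0.8346) = 4.29, so N−1 ≥ 5 and N = 6.
Check: N=6 gives T = 0.2024 < 0.23; N=5 gives T = 0.2426.

N = 6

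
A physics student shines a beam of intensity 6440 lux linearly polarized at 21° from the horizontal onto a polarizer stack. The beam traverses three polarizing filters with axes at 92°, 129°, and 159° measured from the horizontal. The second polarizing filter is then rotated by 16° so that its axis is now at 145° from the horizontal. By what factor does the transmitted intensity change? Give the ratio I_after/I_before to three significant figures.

I_new/I_old ≈ 0.713

Before rotation:
I₁ = I₀ cos²(92° − 21°) = I₀ cos²(71°) = 0.106 I₀.
I₂ = I₁ cos²(129° − 92°) = 0.106 I₀ · cos²(37°) = 0.06761 I₀.
I₃ = I₂ cos²(159° − 129°) = 0.06761 I₀ · cos²(30°) = 0.0507 I₀.
After rotation:
I₁ = I₀ cos²(92° − 21°) = I₀ cos²(71°) = 0.106 I₀.
I₂ = I₁ cos²(145° − 92°) = 0.106 I₀ · cos²(53°) = 0.03839 I₀.
I₃ = I₂ cos²(159° − 145°) = 0.03839 I₀ · cos²(14°) = 0.03614 I₀.
Ratio = 0.03614 / 0.0507 = 0.7128.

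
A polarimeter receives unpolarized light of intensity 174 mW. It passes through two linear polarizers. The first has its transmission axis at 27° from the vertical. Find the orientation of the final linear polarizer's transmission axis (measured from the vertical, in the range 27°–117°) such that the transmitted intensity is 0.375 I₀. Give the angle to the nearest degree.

Unpolarized light through the first polarizer → I₁ = ½ I₀, now polarized at 27°.
Need I₂/I₀ = 0.375, so cos²(θ − 27°) = 0.375 / 0.5 = 0.75.
θ − 27° = arccos(√0.75) = 30.0°, giving θ ≈ 27 + 30.0 = 57.0°.

θ ≈ 57°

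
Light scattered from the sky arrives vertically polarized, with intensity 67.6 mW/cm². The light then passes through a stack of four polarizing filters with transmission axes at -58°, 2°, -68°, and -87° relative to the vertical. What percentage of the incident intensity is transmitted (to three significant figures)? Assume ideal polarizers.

By Malus's law, I₁ = 67.6 mW/cm² · cos²(58°) = 18.98 mW/cm².
I₂ = I₁ · cos²(60°) = 18.98 · 0.25 = 4.746 mW/cm².
I₃ = I₂ · cos²(70°) = 4.746 · 0.117 = 0.5551 mW/cm².
I₄ = I₃ · cos²(19°) = 0.5551 · 0.894 = 0.4963 mW/cm².
That is 0.7342% of the incident intensity.

≈ 0.734%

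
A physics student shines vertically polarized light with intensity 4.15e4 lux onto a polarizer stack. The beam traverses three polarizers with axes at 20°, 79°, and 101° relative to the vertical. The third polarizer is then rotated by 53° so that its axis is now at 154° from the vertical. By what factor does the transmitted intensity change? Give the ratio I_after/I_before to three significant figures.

I_new/I_old ≈ 0.0779

Before rotation:
By Malus's law, I₁ = I₀ cos²(20° − 0°) = I₀ cos²(20°) = 0.883 I₀.
I₂ = I₁ cos²(79° − 20°) = 0.883 I₀ · cos²(59°) = 0.2342 I₀.
I₃ = I₂ cos²(101° − 79°) = 0.2342 I₀ · cos²(22°) = 0.2014 I₀.
After rotation:
I₁ = I₀ cos²(20° − 0°) = I₀ cos²(20°) = 0.883 I₀.
I₂ = I₁ cos²(79° − 20°) = 0.883 I₀ · cos²(59°) = 0.2342 I₀.
I₃ = I₂ cos²(154° − 79°) = 0.2342 I₀ · cos²(75°) = 0.01569 I₀.
Ratio = 0.01569 / 0.2014 = 0.07792.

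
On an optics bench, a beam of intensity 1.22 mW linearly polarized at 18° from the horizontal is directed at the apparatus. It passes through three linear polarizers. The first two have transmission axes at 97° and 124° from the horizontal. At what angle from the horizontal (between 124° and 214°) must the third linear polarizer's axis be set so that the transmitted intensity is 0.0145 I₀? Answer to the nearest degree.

θ ≈ 169°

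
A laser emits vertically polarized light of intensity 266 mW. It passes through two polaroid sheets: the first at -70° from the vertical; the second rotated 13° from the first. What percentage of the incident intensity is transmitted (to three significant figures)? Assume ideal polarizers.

≈ 11.1%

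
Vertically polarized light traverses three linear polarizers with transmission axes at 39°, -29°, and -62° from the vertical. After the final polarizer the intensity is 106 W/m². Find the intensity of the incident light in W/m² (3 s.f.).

I₁ = I₀ cos²(39° − 0°) = I₀ cos²(39°) = 0.604 I₀.
I₂ = I₁ cos²(-29° − 39°) = 0.604 I₀ · cos²(68°) = 0.08475 I₀.
I₃ = I₂ cos²(-62° + 29°) = 0.08475 I₀ · cos²(33°) = 0.05961 I₀.
So 106 W/m² = 0.05961 I₀, giving I₀ = 106/0.05961 = 1778 W/m².

I₀ ≈ 1780 W/m²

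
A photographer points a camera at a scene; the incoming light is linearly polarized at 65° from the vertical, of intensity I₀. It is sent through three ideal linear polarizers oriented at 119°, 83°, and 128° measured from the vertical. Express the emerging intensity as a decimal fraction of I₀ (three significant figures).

I₁ = I₀ cos²(119° − 65°) = I₀ cos²(54°) = 0.3455 I₀.
I₂ = I₁ cos²(83° − 119°) = 0.3455 I₀ · cos²(36°) = 0.2261 I₀.
I₃ = I₂ cos²(128° − 83°) = 0.2261 I₀ · cos²(45°) = 0.1131 I₀.
Transmitted fraction = 0.1131.

≈ 0.113 I₀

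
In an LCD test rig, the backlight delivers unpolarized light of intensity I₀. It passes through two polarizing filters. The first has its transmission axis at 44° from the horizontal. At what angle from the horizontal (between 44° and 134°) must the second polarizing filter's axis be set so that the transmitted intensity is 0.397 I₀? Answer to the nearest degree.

Unpolarized light through the first polarizer → I₁ = ½ I₀, now polarized at 44°.
Need I₂/I₀ = 0.397, so cos²(θ − 44°) = 0.397 / 0.5 = 0.794.
θ − 44° = arccos(√0.794) = 27.0°, giving θ ≈ 44 + 27.0 = 71.0°.

θ ≈ 71°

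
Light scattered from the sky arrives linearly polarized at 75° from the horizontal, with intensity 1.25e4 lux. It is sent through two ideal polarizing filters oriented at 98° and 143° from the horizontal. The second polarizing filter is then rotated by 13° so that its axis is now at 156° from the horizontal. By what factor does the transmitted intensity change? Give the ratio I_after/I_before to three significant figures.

I_new/I_old ≈ 0.562

Before rotation:
I₁ = I₀ cos²(98° − 75°) = I₀ cos²(23°) = 0.8473 I₀.
I₂ = I₁ cos²(143° − 98°) = 0.8473 I₀ · cos²(45°) = 0.4237 I₀.
After rotation:
I₁ = I₀ cos²(98° − 75°) = I₀ cos²(23°) = 0.8473 I₀.
I₂ = I₁ cos²(156° − 98°) = 0.8473 I₀ · cos²(58°) = 0.2379 I₀.
Ratio = 0.2379 / 0.4237 = 0.5616.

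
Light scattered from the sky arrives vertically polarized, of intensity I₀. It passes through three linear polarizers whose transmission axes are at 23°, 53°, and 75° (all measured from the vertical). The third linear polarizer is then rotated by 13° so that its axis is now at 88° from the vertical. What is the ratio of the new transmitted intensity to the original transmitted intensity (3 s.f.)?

I_new/I_old ≈ 0.781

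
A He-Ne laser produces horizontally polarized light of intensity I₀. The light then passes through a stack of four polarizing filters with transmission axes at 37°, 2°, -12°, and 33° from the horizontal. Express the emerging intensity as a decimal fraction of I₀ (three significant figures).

I₁ = I₀ cos²(37° − 0°) = I₀ cos²(37°) = 0.6378 I₀.
I₂ = I₁ cos²(2° − 37°) = 0.6378 I₀ · cos²(35°) = 0.428 I₀.
I₃ = I₂ cos²(-12° − 2°) = 0.428 I₀ · cos²(14°) = 0.4029 I₀.
I₄ = I₃ cos²(33° + 12°) = 0.4029 I₀ · cos²(45°) = 0.2015 I₀.
Transmitted fraction = 0.2015.

≈ 0.201 I₀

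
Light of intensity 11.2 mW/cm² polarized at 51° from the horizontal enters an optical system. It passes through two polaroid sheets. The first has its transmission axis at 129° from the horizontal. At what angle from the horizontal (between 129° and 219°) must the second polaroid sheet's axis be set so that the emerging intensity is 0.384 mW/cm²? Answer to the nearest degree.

I₁ = I₀ cos²(129° − 51°) = I₀ cos²(78°) = 0.04323 I₀.
Target fraction: 0.384 / 11.2 mW/cm² = 0.03429 of I₀.
Need I₂/I₀ = 0.03429, so cos²(θ − 129°) = 0.03429 / 0.04323 = 0.7932.
θ − 129° = arccos(√0.7932) = 27.1°, giving θ ≈ 129 + 27.1 = 156.1°.

θ ≈ 156°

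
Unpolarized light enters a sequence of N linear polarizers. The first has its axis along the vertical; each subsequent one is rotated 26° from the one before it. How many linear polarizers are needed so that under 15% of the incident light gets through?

N = 7

First polarizer halves the unpolarized light: factor 1/2.
Each further stage multiplies by cos²(26°) = 0.8078.
After N polarizers: T = 0.5·0.8078^(N−1). Require T < 0.15 ⇒ N−1 > ln(0.15/0.5)/ln(0.8078) = 5.64, so N−1 ≥ 6 and N = 7.
Check: N=7 gives T = 0.139 < 0.15; N=6 gives T = 0.172.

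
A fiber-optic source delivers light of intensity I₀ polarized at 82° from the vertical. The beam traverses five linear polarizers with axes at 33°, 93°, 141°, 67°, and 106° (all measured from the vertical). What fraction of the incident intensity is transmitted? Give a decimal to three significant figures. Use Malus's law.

≈ 0.00221 I₀

By Malus's law, I₁ = I₀ cos²(33° − 82°) = I₀ cos²(49°) = 0.4304 I₀.
I₂ = I₁ cos²(93° − 33°) = 0.4304 I₀ · cos²(60°) = 0.1076 I₀.
I₃ = I₂ cos²(141° − 93°) = 0.1076 I₀ · cos²(48°) = 0.04818 I₀.
I₄ = I₃ cos²(67° − 141°) = 0.04818 I₀ · cos²(74°) = 0.00366 I₀.
I₅ = I₄ cos²(106° − 67°) = 0.00366 I₀ · cos²(39°) = 0.002211 I₀.
Transmitted fraction = 0.002211.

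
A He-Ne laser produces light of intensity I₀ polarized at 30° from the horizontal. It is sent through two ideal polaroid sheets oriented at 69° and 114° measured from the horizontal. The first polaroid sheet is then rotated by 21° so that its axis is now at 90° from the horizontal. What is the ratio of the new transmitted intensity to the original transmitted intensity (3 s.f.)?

I_new/I_old ≈ 0.691

Before rotation:
I₁ = I₀ cos²(69° − 30°) = I₀ cos²(39°) = 0.604 I₀.
I₂ = I₁ cos²(114° − 69°) = 0.604 I₀ · cos²(45°) = 0.302 I₀.
After rotation:
I₁ = I₀ cos²(90° − 30°) = I₀ cos²(60°) = 0.25 I₀.
I₂ = I₁ cos²(114° − 90°) = 0.25 I₀ · cos²(24°) = 0.2086 I₀.
Ratio = 0.2086 / 0.302 = 0.6909.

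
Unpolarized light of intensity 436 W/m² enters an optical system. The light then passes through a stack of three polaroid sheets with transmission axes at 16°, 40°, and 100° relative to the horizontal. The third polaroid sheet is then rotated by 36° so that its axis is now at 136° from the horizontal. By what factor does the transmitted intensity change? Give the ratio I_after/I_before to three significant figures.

Before rotation:
Unpolarized light through the first polarizer → I₁ = ½ I₀, now polarized at 16°.
I₂ = I₁ cos²(40° − 16°) = 0.5 I₀ · cos²(24°) = 0.4173 I₀.
I₃ = I₂ cos²(100° − 40°) = 0.4173 I₀ · cos²(60°) = 0.1043 I₀.
After rotation:
Unpolarized light through the first polarizer → I₁ = ½ I₀, now polarized at 16°.
I₂ = I₁ cos²(40° − 16°) = 0.5 I₀ · cos²(24°) = 0.4173 I₀.
Angle between axes 2 and 3: 84°. I₃ = 0.4173 I₀ · cos²(84°) = 0.004559 I₀.
Ratio = 0.004559 / 0.1043 = 0.0437.

I_new/I_old ≈ 0.0437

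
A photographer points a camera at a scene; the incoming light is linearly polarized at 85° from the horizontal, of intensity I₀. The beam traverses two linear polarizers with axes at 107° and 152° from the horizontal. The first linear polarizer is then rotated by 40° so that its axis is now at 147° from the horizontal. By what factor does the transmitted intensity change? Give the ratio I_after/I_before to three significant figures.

I_new/I_old ≈ 0.509

Before rotation:
By Malus's law, I₁ = I₀ cos²(107° − 85°) = I₀ cos²(22°) = 0.8597 I₀.
I₂ = I₁ cos²(152° − 107°) = 0.8597 I₀ · cos²(45°) = 0.4298 I₀.
After rotation:
I₁ = I₀ cos²(147° − 85°) = I₀ cos²(62°) = 0.2204 I₀.
I₂ = I₁ cos²(152° − 147°) = 0.2204 I₀ · cos²(5°) = 0.2187 I₀.
Ratio = 0.2187 / 0.4298 = 0.5089.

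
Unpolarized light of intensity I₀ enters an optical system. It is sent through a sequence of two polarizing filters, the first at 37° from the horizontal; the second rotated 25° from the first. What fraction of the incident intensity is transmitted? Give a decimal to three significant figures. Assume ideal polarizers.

Unpolarized light through the first polarizer → I₁ = ½ I₀, now polarized at 37°.
I₂ = I₁ cos²(25°) = 0.5 · 0.8214 I₀ = 0.4107 I₀.
Transmitted fraction = 0.4107.

≈ 0.411 I₀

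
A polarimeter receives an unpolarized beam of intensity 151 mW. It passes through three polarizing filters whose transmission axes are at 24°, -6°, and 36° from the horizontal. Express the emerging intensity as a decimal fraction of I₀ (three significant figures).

I/I₀ ≈ 0.207

Unpolarized light through the first polarizer → I₁ = 151 mW/2 = 75.5 mW, polarized at 24°.
I₂ = I₁ · cos²(30°) = 75.5 · 0.75 = 56.63 mW.
I₃ = I₂ · cos²(42°) = 56.63 · 0.5523 = 31.27 mW.
Transmitted fraction = 0.2071.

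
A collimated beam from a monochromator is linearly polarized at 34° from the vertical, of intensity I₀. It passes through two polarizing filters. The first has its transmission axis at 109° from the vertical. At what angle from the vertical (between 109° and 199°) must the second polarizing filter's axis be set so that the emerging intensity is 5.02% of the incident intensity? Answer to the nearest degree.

I₁ = I₀ cos²(109° − 34°) = I₀ cos²(75°) = 0.06699 I₀.
Need I₂/I₀ = 0.0502, so cos²(θ − 109°) = 0.0502 / 0.06699 = 0.7494.
θ − 109° = arccos(√0.7494) = 30.0°, giving θ ≈ 109 + 30.0 = 139.0°.

θ ≈ 139°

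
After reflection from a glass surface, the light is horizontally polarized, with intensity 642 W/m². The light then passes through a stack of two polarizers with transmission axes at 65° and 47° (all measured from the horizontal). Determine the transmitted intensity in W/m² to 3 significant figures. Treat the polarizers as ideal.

I ≈ 104 W/m²

I₁ = 642 W/m² · cos²(65°) = 114.7 W/m².
I₂ = I₁ · cos²(18°) = 114.7 · 0.9045 = 103.7 W/m².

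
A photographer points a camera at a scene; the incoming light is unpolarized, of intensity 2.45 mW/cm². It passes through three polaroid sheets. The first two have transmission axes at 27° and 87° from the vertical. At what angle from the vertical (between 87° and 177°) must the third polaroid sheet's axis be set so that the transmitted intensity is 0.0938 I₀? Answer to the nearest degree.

Unpolarized light through the first polarizer → I₁ = ½ I₀, now polarized at 27°.
I₂ = I₁ cos²(87° − 27°) = 0.5 I₀ · cos²(60°) = 0.125 I₀.
Need I₃/I₀ = 0.0938, so cos²(θ − 87°) = 0.0938 / 0.125 = 0.7504.
θ − 87° = arccos(√0.7504) = 30.0°, giving θ ≈ 87 + 30.0 = 117.0°.

θ ≈ 117°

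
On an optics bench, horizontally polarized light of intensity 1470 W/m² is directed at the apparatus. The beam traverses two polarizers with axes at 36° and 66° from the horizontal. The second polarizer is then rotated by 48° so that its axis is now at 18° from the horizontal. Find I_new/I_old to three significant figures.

I_new/I_old ≈ 1.21

Before rotation:
I₁ = I₀ cos²(36° − 0°) = I₀ cos²(36°) = 0.6545 I₀.
I₂ = I₁ cos²(66° − 36°) = 0.6545 I₀ · cos²(30°) = 0.4909 I₀.
After rotation:
I₁ = I₀ cos²(36° − 0°) = I₀ cos²(36°) = 0.6545 I₀.
I₂ = I₁ cos²(18° − 36°) = 0.6545 I₀ · cos²(18°) = 0.592 I₀.
Ratio = 0.592 / 0.4909 = 1.206.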